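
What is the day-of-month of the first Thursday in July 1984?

July 1, 1984 is a Sunday, so the first Thursday is the 5th.
The first Thursday is 5 + 0 = 5.

5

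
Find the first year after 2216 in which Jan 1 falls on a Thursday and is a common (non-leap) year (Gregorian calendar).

2218

Jan 1 advances by 2 weekdays after a leap year and by 1 after a common year.
2216: Jan 1 is Monday (leap).
2217: Wednesday
2218: Thursday
2218 begins on a Thursday and is a common year.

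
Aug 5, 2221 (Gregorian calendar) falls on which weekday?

January 1, 2221 is a Monday.
August 5 is day 217 of the year, i.e. 216 days after Jan 1.
216 mod 7 = 6, so advance 6 weekdays from Monday: Sunday.

Sunday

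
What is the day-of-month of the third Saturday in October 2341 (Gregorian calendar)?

October 1, 2341 is a Wednesday, so the first Saturday is the 4th.
The third Saturday is 4 + 14 = 18.

18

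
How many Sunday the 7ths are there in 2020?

1

Check the 7th of each month of 2020: Jan 7: Tue, Feb 7: Fri, Mar 7: Sat, Apr 7: Tue, May 7: Thu, Jun 7: Sun, Jul 7: Tue, Aug 7: Fri, Sep 7: Mon, Oct 7: Wed, Nov 7: Sat, Dec 7: Mon.
Sunday occurs in June — 1 month.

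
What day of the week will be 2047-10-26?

January 1, 2047 is a Tuesday.
October 26 is day 299 of the year, i.e. 298 days after Jan 1.
298 mod 7 = 4, so advance 4 weekdays from Tuesday: Saturday.

Saturday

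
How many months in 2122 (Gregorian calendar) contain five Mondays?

A month of length L has five Mondays iff its first Monday is on day ≤ L−28 (so day 1–3 in a 31-day month, 1–2 in a 30-day month, day 1 in a leap February).
Checking each month of 2122: Jan starts Thu (31d); Feb starts Sun (28d); Mar starts Sun (31d) ✓; Apr starts Wed (30d); May starts Fri (31d); Jun starts Mon (30d) ✓; Jul starts Wed (31d); Aug starts Sat (31d) ✓; Sep starts Tue (30d); Oct starts Thu (31d); Nov starts Sun (30d) ✓; Dec starts Tue (31d).
Five-Monday months: March, June, August, November → 4.

4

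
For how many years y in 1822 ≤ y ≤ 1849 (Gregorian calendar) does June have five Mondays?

8

June has 30 days; it has five Mondays when Monday falls among the first (month-length − 28) days — i.e. when June 1 is one of Monday/Sunday.
June 1 by year: 1822:Sat 1823:Sun✓ 1824:Tue 1825:Wed 1826:Thu 1827:Fri 1828:Sun✓ 1829:Mon✓ 1830:Tue 1831:Wed 1832:Fri 1833:Sat 1834:Sun✓ 1835:Mon✓ 1836:Wed 1837:Thu 1838:Fri 1839:Sat 1840:Mon✓ 1841:Tue 1842:Wed 1843:Thu 1844:Sat 1845:Sun✓ 1846:Mon✓ 1847:Tue 1848:Thu 1849:Fri
Years with five Mondays: 1823, 1828, 1829, 1834, 1835, 1840, 1845, 1846 → 8.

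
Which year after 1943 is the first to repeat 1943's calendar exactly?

1954

Two years share a calendar iff Jan 1 falls on the same weekday and both are leap or both are common. 1943: Jan 1 is Friday, common year.
1944: Jan 1 Saturday, leap
1945: Jan 1 Monday, common
1946: Jan 1 Tuesday, common
1947: Jan 1 Wednesday, common
1948: Jan 1 Thursday, leap
1949: Jan 1 Saturday, common
1950: Jan 1 Sunday, common
1951: Jan 1 Monday, common
1952: Jan 1 Tuesday, leap
1953: Jan 1 Thursday, common
1954: Jan 1 Friday, common
1954 matches on both conditions.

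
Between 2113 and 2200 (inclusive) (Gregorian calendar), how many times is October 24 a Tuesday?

Track October 24's weekday year by year (advancing +1, or +2 across a Feb 29):
  2113: Tue ✓  2114: Wed (+1)  2115: Thu (+1)  2116: Sat (+2)  2117: Sun (+1)
  2118: Mon (+1)  2119: Tue (+1) ✓  2120: Thu (+2)  2121: Fri (+1)  2122: Sat (+1)
  2123: Sun (+1)  2124: Tue (+2) ✓  2125: Wed (+1)  2126: Thu (+1)  … (60 more years) …
  2187: Wed (+1)  2188: Fri (+2)  2189: Sat (+1)  2190: Sun (+1)  2191: Mon (+1)
  2192: Wed (+2)  2193: Thu (+1)  2194: Fri (+1)  2195: Sat (+1)  2196: Mon (+2)
  2197: Tue (+1) ✓  2198: Wed (+1)  2199: Thu (+1)  2200: Fri (+1)
Tuesday years: 2113, 2119, 2124, 2130, 2141, 2147, 2152, 2158, 2169, 2175, 2180, 2186, 2197 — 13 in total.

13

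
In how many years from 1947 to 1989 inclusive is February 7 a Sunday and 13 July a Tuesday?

4

Check each year's weekday for February 7 and 13 July:
  1947: Fri/Sun  1948: Sat/Tue  1949: Mon/Wed  1950: Tue/Thu  1951: Wed/Fri  1952: Thu/Sun  1953: Sat/Mon  1954: Sun/Tue ✓  1955: Mon/Wed  1956: Tue/Fri  1957: Thu/Sat  1958: Fri/Sun  1959: Sat/Mon  1960: Sun/Wed  …(15 more)…  1976: Sat/Tue  1977: Mon/Wed  1978: Tue/Thu  1979: Wed/Fri  1980: Thu/Sun  1981: Sat/Mon  1982: Sun/Tue ✓  1983: Mon/Wed  1984: Tue/Fri  1985: Thu/Sat  1986: Fri/Sun  1987: Sat/Mon  1988: Sun/Wed  1989: Tue/Thu
Both conditions hold in: 1954, 1965, 1971, 1982 — 4.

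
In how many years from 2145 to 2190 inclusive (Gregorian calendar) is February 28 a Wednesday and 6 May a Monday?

2

Check each year's weekday for February 28 and 6 May:
  2145: Sun/Thu  2146: Mon/Fri  2147: Tue/Sat  2148: Wed/Mon ✓  2149: Fri/Tue  2150: Sat/Wed  2151: Sun/Thu  2152: Mon/Sat  2153: Wed/Sun  2154: Thu/Mon  2155: Fri/Tue  2156: Sat/Thu  2157: Mon/Fri  2158: Tue/Sat  …(18 more)…  2177: Fri/Tue  2178: Sat/Wed  2179: Sun/Thu  2180: Mon/Sat  2181: Wed/Sun  2182: Thu/Mon  2183: Fri/Tue  2184: Sat/Thu  2185: Mon/Fri  2186: Tue/Sat  2187: Wed/Sun  2188: Thu/Tue  2189: Sat/Wed  2190: Sun/Thu
Both conditions hold in: 2148, 2176 — 2.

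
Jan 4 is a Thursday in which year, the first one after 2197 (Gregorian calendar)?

2198

From one year to the next, a fixed date's weekday advances by 1, or by 2 when a Feb 29 lies between the two dates.
2197: January 4 is Wednesday.
2198: Thursday (+1)
Jan 4 falls on a Thursday in 2198.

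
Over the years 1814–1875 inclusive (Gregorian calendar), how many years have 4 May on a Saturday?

Track 4 May's weekday year by year (advancing +1, or +2 across a Feb 29):
  1814: Wed  1815: Thu (+1)  1816: Sat (+2) ✓  1817: Sun (+1)  1818: Mon (+1)
  1819: Tue (+1)  1820: Thu (+2)  1821: Fri (+1)  1822: Sat (+1) ✓  1823: Sun (+1)
  1824: Tue (+2)  1825: Wed (+1)  1826: Thu (+1)  1827: Fri (+1)  … (34 more years) …
  1862: Sun (+1)  1863: Mon (+1)  1864: Wed (+2)  1865: Thu (+1)  1866: Fri (+1)
  1867: Sat (+1) ✓  1868: Mon (+2)  1869: Tue (+1)  1870: Wed (+1)  1871: Thu (+1)
  1872: Sat (+2) ✓  1873: Sun (+1)  1874: Mon (+1)  1875: Tue (+1)
Saturday years: 1816, 1822, 1833, 1839, 1844, 1850, 1861, 1867, 1872 — 9 in total.

9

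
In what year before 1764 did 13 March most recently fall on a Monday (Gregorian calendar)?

1758

From one year to the next, a fixed date's weekday advances by 1, or by 2 when a Feb 29 lies between the two dates.
1764: March 13 is Tuesday.
1763: Sunday (−2)
1762: Saturday (−1)
1761: Friday (−1)
1760: Thursday (−1)
1759: Tuesday (−2)
1758: Monday (−1)
13 March falls on a Monday in 1758.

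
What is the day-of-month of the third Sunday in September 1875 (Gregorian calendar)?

19

September 1, 1875 is a Wednesday, so the first Sunday is the 5th.
The third Sunday is 5 + 14 = 19.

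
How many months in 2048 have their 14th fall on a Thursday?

1

Check the 14th of each month of 2048: Jan 14: Tue, Feb 14: Fri, Mar 14: Sat, Apr 14: Tue, May 14: Thu, Jun 14: Sun, Jul 14: Tue, Aug 14: Fri, Sep 14: Mon, Oct 14: Wed, Nov 14: Sat, Dec 14: Mon.
Thursday occurs in May — 1 month.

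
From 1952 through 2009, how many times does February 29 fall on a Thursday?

Leap years in 1952–2009: 15 of them.
Feb 29 weekday advances by 5 (mod 7) from one leap year to the next four years later (or differs when a century non-leap intervenes).
Leap-day weekdays: 1952:Fri 1956:Wed 1960:Mon 1964:Sat 1968:Thu✓ 1972:Tue 1976:Sun 1980:Fri 1984:Wed 1988:Mon 1992:Sat 1996:Thu✓ 2000:Tue 2004:Sun 2008:Fri
Thursday: 1968, 1996 → 2.

2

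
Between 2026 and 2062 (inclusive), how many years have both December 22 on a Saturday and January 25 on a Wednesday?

Check each year's weekday for December 22 and January 25:
  2026: Tue/Sun  2027: Wed/Mon  2028: Fri/Tue  2029: Sat/Thu  2030: Sun/Fri  2031: Mon/Sat  2032: Wed/Sun  2033: Thu/Tue  2034: Fri/Wed  2035: Sat/Thu  2036: Mon/Fri  2037: Tue/Sun  2038: Wed/Mon  2039: Thu/Tue  …(9 more)…  2049: Wed/Mon  2050: Thu/Tue  2051: Fri/Wed  2052: Sun/Thu  2053: Mon/Sat  2054: Tue/Sun  2055: Wed/Mon  2056: Fri/Tue  2057: Sat/Thu  2058: Sun/Fri  2059: Mon/Sat  2060: Wed/Sun  2061: Thu/Tue  2062: Fri/Wed
Both conditions hold in: 2040 — 1.

1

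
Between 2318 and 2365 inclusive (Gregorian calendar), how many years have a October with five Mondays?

October has 31 days; it has five Mondays when Monday falls among the first (month-length − 28) days — i.e. when October 1 is one of Monday/Sunday/Saturday.
October 1 by year: 2318:Tue 2319:Wed 2320:Fri 2321:Sat✓ 2322:Sun✓ 2323:Mon✓ 2324:Wed 2325:Thu 2326:Fri 2327:Sat✓ 2328:Mon✓ 2329:Tue 2330:Wed 2331:Thu 2332:Sat✓ …(18 more)… 2351:Mon✓ 2352:Wed 2353:Thu 2354:Fri 2355:Sat✓ 2356:Mon✓ 2357:Tue 2358:Wed 2359:Thu 2360:Sat✓ 2361:Sun✓ 2362:Mon✓ 2363:Tue 2364:Thu 2365:Fri
Years with five Mondays: 2321, 2322, 2323, 2327, 2328, 2332, 2333, 2334, 2338, 2339, 2344, 2345, 2349, 2350, 2351, 2355, 2356, 2360, 2361, 2362 → 20.

20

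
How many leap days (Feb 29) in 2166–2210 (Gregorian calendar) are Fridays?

1

Leap years in 2166–2210: 10 of them.
Feb 29 weekday advances by 5 (mod 7) from one leap year to the next four years later (or differs when a century non-leap intervenes).
Leap-day weekdays: 2168:Mon 2172:Sat 2176:Thu 2180:Tue 2184:Sun 2188:Fri✓ 2192:Wed 2196:Mon 2204:Wed 2208:Mon
Friday: 2188 → 1.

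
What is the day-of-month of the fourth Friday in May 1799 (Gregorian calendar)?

24

May 1, 1799 is a Wednesday, so the first Friday is the 3rd.
The fourth Friday is 3 + 21 = 24.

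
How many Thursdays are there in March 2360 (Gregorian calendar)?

March 2360 has 31 days and begins on Tuesday.
The first Thursday is March 3.
Thursdays fall on 3, 10, 17, 24, 31 — that's 5.

5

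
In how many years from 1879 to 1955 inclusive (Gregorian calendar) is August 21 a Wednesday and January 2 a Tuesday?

2

Check each year's weekday for August 21 and January 2:
  1879: Thu/Thu  1880: Sat/Fri  1881: Sun/Sun  1882: Mon/Mon  1883: Tue/Tue  1884: Thu/Wed  1885: Fri/Fri  1886: Sat/Sat  1887: Sun/Sun  1888: Tue/Mon  1889: Wed/Wed  1890: Thu/Thu  1891: Fri/Fri  1892: Sun/Sat  …(49 more)…  1942: Fri/Fri  1943: Sat/Sat  1944: Mon/Sun  1945: Tue/Tue  1946: Wed/Wed  1947: Thu/Thu  1948: Sat/Fri  1949: Sun/Sun  1950: Mon/Mon  1951: Tue/Tue  1952: Thu/Wed  1953: Fri/Fri  1954: Sat/Sat  1955: Sun/Sun
Both conditions hold in: 1912, 1940 — 2.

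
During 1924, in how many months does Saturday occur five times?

A month of length L has five Saturdays iff its first Saturday is on day ≤ L−28 (so day 1–3 in a 31-day month, 1–2 in a 30-day month, day 1 in a leap February).
Checking each month of 1924: Jan starts Tue (31d); Feb starts Fri (29d); Mar starts Sat (31d) ✓; Apr starts Tue (30d); May starts Thu (31d) ✓; Jun starts Sun (30d); Jul starts Tue (31d); Aug starts Fri (31d) ✓; Sep starts Mon (30d); Oct starts Wed (31d); Nov starts Sat (30d) ✓; Dec starts Mon (31d).
Five-Saturday months: March, May, August, November → 4.

4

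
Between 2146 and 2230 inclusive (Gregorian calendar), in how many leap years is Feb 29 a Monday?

3

Leap years in 2146–2230: 20 of them.
Feb 29 weekday advances by 5 (mod 7) from one leap year to the next four years later (or differs when a century non-leap intervenes).
Leap-day weekdays: 2148:Thu 2152:Tue 2156:Sun 2160:Fri 2164:Wed 2168:Mon✓ 2172:Sat 2176:Thu 2180:Tue 2184:Sun 2188:Fri 2192:Wed 2196:Mon✓ 2204:Wed 2208:Mon✓ 2212:Sat 2216:Thu 2220:Tue 2224:Sun 2228:Fri
Monday: 2168, 2196, 2208 → 3.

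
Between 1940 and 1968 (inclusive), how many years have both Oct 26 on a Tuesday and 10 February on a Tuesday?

Check each year's weekday for Oct 26 and 10 February:
  1940: Sat/Sat  1941: Sun/Mon  1942: Mon/Tue  1943: Tue/Wed  1944: Thu/Thu  1945: Fri/Sat  1946: Sat/Sun  1947: Sun/Mon  1948: Tue/Tue ✓  1949: Wed/Thu  1950: Thu/Fri  1951: Fri/Sat  1952: Sun/Sun  1953: Mon/Tue  1954: Tue/Wed  1955: Wed/Thu  1956: Fri/Fri  1957: Sat/Sun  1958: Sun/Mon  1959: Mon/Tue  1960: Wed/Wed  1961: Thu/Fri  1962: Fri/Sat  1963: Sat/Sun  1964: Mon/Mon  1965: Tue/Wed  1966: Wed/Thu  1967: Thu/Fri  1968: Sat/Sat
Both conditions hold in: 1948 — 1.

1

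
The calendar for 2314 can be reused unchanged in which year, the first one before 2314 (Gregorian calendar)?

Two years share a calendar iff Jan 1 falls on the same weekday and both are leap or both are common. 2314: Jan 1 is Thursday, common year.
2313: Jan 1 Wednesday, common
2312: Jan 1 Monday, leap
2311: Jan 1 Sunday, common
2310: Jan 1 Saturday, common
2309: Jan 1 Friday, common
2308: Jan 1 Wednesday, leap
2307: Jan 1 Tuesday, common
2306: Jan 1 Monday, common
2305: Jan 1 Sunday, common
2304: Jan 1 Friday, leap
2303: Jan 1 Thursday, common
2303 matches on both conditions.

2303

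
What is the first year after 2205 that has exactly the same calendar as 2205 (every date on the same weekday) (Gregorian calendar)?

Two years share a calendar iff Jan 1 falls on the same weekday and both are leap or both are common. 2205: Jan 1 is Tuesday, common year.
2206: Jan 1 Wednesday, common
2207: Jan 1 Thursday, common
2208: Jan 1 Friday, leap
2209: Jan 1 Sunday, common
2210: Jan 1 Monday, common
2211: Jan 1 Tuesday, common
2211 matches on both conditions.

2211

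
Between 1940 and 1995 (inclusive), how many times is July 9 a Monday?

Track July 9's weekday year by year (advancing +1, or +2 across a Feb 29):
  1940: Tue  1941: Wed (+1)  1942: Thu (+1)  1943: Fri (+1)  1944: Sun (+2)
  1945: Mon (+1) ✓  1946: Tue (+1)  1947: Wed (+1)  1948: Fri (+2)  1949: Sat (+1)
  1950: Sun (+1)  1951: Mon (+1) ✓  1952: Wed (+2)  1953: Thu (+1)  … (28 more years) …
  1982: Fri (+1)  1983: Sat (+1)  1984: Mon (+2) ✓  1985: Tue (+1)  1986: Wed (+1)
  1987: Thu (+1)  1988: Sat (+2)  1989: Sun (+1)  1990: Mon (+1) ✓  1991: Tue (+1)
  1992: Thu (+2)  1993: Fri (+1)  1994: Sat (+1)  1995: Sun (+1)
Monday years: 1945, 1951, 1956, 1962, 1973, 1979, 1984, 1990 — 8 in total.

8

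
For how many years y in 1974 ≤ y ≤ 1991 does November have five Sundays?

November has 30 days; it has five Sundays when Sunday falls among the first (month-length − 28) days — i.e. when November 1 is one of Sunday/Saturday.
November 1 by year: 1974:Fri 1975:Sat✓ 1976:Mon 1977:Tue 1978:Wed 1979:Thu 1980:Sat✓ 1981:Sun✓ 1982:Mon 1983:Tue 1984:Thu 1985:Fri 1986:Sat✓ 1987:Sun✓ 1988:Tue 1989:Wed 1990:Thu 1991:Fri
Years with five Sundays: 1975, 1980, 1981, 1986, 1987 → 5.

5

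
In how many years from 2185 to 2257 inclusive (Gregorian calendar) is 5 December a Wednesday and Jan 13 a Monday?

0

Check each year's weekday for 5 December and Jan 13:
  2185: Mon/Thu  2186: Tue/Fri  2187: Wed/Sat  2188: Fri/Sun  2189: Sat/Tue  2190: Sun/Wed  2191: Mon/Thu  2192: Wed/Fri  2193: Thu/Sun  2194: Fri/Mon  2195: Sat/Tue  2196: Mon/Wed  2197: Tue/Fri  2198: Wed/Sat  …(45 more)…  2244: Thu/Sat  2245: Fri/Mon  2246: Sat/Tue  2247: Sun/Wed  2248: Tue/Thu  2249: Wed/Sat  2250: Thu/Sun  2251: Fri/Mon  2252: Sun/Tue  2253: Mon/Thu  2254: Tue/Fri  2255: Wed/Sat  2256: Fri/Sun  2257: Sat/Tue
Both conditions hold in: no year — 0.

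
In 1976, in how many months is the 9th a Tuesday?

2

Check the 9th of each month of 1976: Jan 9: Fri, Feb 9: Mon, Mar 9: Tue, Apr 9: Fri, May 9: Sun, Jun 9: Wed, Jul 9: Fri, Aug 9: Mon, Sep 9: Thu, Oct 9: Sat, Nov 9: Tue, Dec 9: Thu.
Tuesday occurs in March, November — 2 months.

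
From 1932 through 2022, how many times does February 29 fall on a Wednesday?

3

Leap years in 1932–2022: 23 of them.
Feb 29 weekday advances by 5 (mod 7) from one leap year to the next four years later (or differs when a century non-leap intervenes).
Leap-day weekdays: 1932:Mon 1936:Sat 1940:Thu 1944:Tue 1948:Sun 1952:Fri 1956:Wed✓ 1960:Mon 1964:Sat 1968:Thu 1972:Tue 1976:Sun 1980:Fri 1984:Wed✓ 1988:Mon 1992:Sat 1996:Thu 2000:Tue 2004:Sun 2008:Fri 2012:Wed✓ 2016:Mon 2020:Sat
Wednesday: 1956, 1984, 2012 → 3.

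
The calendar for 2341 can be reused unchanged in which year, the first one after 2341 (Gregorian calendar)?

2347

Two years share a calendar iff Jan 1 falls on the same weekday and both are leap or both are common. 2341: Jan 1 is Wednesday, common year.
2342: Jan 1 Thursday, common
2343: Jan 1 Friday, common
2344: Jan 1 Saturday, leap
2345: Jan 1 Monday, common
2346: Jan 1 Tuesday, common
2347: Jan 1 Wednesday, common
2347 matches on both conditions.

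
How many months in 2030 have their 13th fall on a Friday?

Check the 13th of each month of 2030: Jan 13: Sun, Feb 13: Wed, Mar 13: Wed, Apr 13: Sat, May 13: Mon, Jun 13: Thu, Jul 13: Sat, Aug 13: Tue, Sep 13: Fri, Oct 13: Sun, Nov 13: Wed, Dec 13: Fri.
Friday occurs in September, December — 2 months.

2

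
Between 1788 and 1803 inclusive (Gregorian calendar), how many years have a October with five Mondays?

6

October has 31 days; it has five Mondays when Monday falls among the first (month-length − 28) days — i.e. when October 1 is one of Monday/Sunday/Saturday.
October 1 by year: 1788:Wed 1789:Thu 1790:Fri 1791:Sat✓ 1792:Mon✓ 1793:Tue 1794:Wed 1795:Thu 1796:Sat✓ 1797:Sun✓ 1798:Mon✓ 1799:Tue 1800:Wed 1801:Thu 1802:Fri 1803:Sat✓
Years with five Mondays: 1791, 1792, 1796, 1797, 1798, 1803 → 6.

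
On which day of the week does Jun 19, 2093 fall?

Friday

January 1, 2093 is a Thursday.
June 19 is day 170 of the year, i.e. 169 days after Jan 1.
169 mod 7 = 1, so advance 1 weekday from Thursday: Friday.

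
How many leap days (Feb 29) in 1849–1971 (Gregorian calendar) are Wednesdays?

4

Leap years in 1849–1971: 29 of them.
Feb 29 weekday advances by 5 (mod 7) from one leap year to the next four years later (or differs when a century non-leap intervenes).
Leap-day weekdays: 1852:Sun 1856:Fri 1860:Wed✓ 1864:Mon 1868:Sat 1872:Thu 1876:Tue 1880:Sun 1884:Fri 1888:Wed✓ 1892:Mon 1896:Sat 1904:Mon …(3 more)… 1920:Sun 1924:Fri 1928:Wed✓ 1932:Mon 1936:Sat 1940:Thu 1944:Tue 1948:Sun 1952:Fri 1956:Wed✓ 1960:Mon 1964:Sat 1968:Thu
Wednesday: 1860, 1888, 1928, 1956 → 4.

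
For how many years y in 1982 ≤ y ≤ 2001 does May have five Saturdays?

May has 31 days; it has five Saturdays when Saturday falls among the first (month-length − 28) days — i.e. when May 1 is one of Saturday/Friday/Thursday.
May 1 by year: 1982:Sat✓ 1983:Sun 1984:Tue 1985:Wed 1986:Thu✓ 1987:Fri✓ 1988:Sun 1989:Mon 1990:Tue 1991:Wed 1992:Fri✓ 1993:Sat✓ 1994:Sun 1995:Mon 1996:Wed 1997:Thu✓ 1998:Fri✓ 1999:Sat✓ 2000:Mon 2001:Tue
Years with five Saturdays: 1982, 1986, 1987, 1992, 1993, 1997, 1998, 1999 → 8.

8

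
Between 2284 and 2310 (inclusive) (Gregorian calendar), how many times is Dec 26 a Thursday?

Track Dec 26's weekday year by year (advancing +1, or +2 across a Feb 29):
  2284: Fri  2285: Sat (+1)  2286: Sun (+1)  2287: Mon (+1)  2288: Wed (+2)
  2289: Thu (+1) ✓  2290: Fri (+1)  2291: Sat (+1)  2292: Mon (+2)  2293: Tue (+1)
  2294: Wed (+1)  2295: Thu (+1) ✓  2296: Sat (+2)  2297: Sun (+1)  2298: Mon (+1)
  2299: Tue (+1)  2300: Wed (+1)  2301: Thu (+1) ✓  2302: Fri (+1)  2303: Sat (+1)
  2304: Mon (+2)  2305: Tue (+1)  2306: Wed (+1)  2307: Thu (+1) ✓  2308: Sat (+2)
  2309: Sun (+1)  2310: Mon (+1)
Thursday years: 2289, 2295, 2301, 2307 — 4 in total.

4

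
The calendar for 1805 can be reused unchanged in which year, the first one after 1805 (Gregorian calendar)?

Two years share a calendar iff Jan 1 falls on the same weekday and both are leap or both are common. 1805: Jan 1 is Tuesday, common year.
1806: Jan 1 Wednesday, common
1807: Jan 1 Thursday, common
1808: Jan 1 Friday, leap
1809: Jan 1 Sunday, common
1810: Jan 1 Monday, common
1811: Jan 1 Tuesday, common
1811 matches on both conditions.

1811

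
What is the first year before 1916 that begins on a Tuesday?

1907

Jan 1 advances by 2 weekdays after a leap year and by 1 after a common year.
1916: Jan 1 is Saturday (leap).
1915: Friday
1914: Thursday
1913: Wednesday
1912: Monday (leap)
1911: Sunday
1910: Saturday
1909: Friday
1908: Wednesday (leap)
1907: Tuesday
1907 begins on a Tuesday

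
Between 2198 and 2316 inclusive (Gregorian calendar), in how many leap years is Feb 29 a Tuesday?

4

Leap years in 2198–2316: 28 of them.
Feb 29 weekday advances by 5 (mod 7) from one leap year to the next four years later (or differs when a century non-leap intervenes).
Leap-day weekdays: 2204:Wed 2208:Mon 2212:Sat 2216:Thu 2220:Tue✓ 2224:Sun 2228:Fri 2232:Wed 2236:Mon 2240:Sat 2244:Thu 2248:Tue✓ 2252:Sun 2256:Fri 2260:Wed 2264:Mon 2268:Sat 2272:Thu 2276:Tue✓ 2280:Sun 2284:Fri 2288:Wed 2292:Mon 2296:Sat 2304:Mon 2308:Sat 2312:Thu 2316:Tue✓
Tuesday: 2220, 2248, 2276, 2316 → 4.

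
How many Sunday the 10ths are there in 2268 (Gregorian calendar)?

1

Check the 10th of each month of 2268: Jan 10: Fri, Feb 10: Mon, Mar 10: Tue, Apr 10: Fri, May 10: Sun, Jun 10: Wed, Jul 10: Fri, Aug 10: Mon, Sep 10: Thu, Oct 10: Sat, Nov 10: Tue, Dec 10: Thu.
Sunday occurs in May — 1 month.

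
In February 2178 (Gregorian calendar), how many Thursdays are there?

February 2178 has 28 days and begins on Sunday.
The first Thursday is February 5.
Thursdays fall on 5, 12, 19, 26 — that's 4.

4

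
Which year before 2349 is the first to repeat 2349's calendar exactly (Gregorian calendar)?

Two years share a calendar iff Jan 1 falls on the same weekday and both are leap or both are common. 2349: Jan 1 is Saturday, common year.
2348: Jan 1 Thursday, leap
2347: Jan 1 Wednesday, common
2346: Jan 1 Tuesday, common
2345: Jan 1 Monday, common
2344: Jan 1 Saturday, leap
2343: Jan 1 Friday, common
2342: Jan 1 Thursday, common
2341: Jan 1 Wednesday, common
2340: Jan 1 Monday, leap
2339: Jan 1 Sunday, common
2338: Jan 1 Saturday, common
2338 matches on both conditions.

2338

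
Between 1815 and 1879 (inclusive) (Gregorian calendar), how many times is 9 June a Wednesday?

9

Track 9 June's weekday year by year (advancing +1, or +2 across a Feb 29):
  1815: Fri  1816: Sun (+2)  1817: Mon (+1)  1818: Tue (+1)  1819: Wed (+1) ✓
  1820: Fri (+2)  1821: Sat (+1)  1822: Sun (+1)  1823: Mon (+1)  1824: Wed (+2) ✓
  1825: Thu (+1)  1826: Fri (+1)  1827: Sat (+1)  1828: Mon (+2)  … (37 more years) …
  1866: Sat (+1)  1867: Sun (+1)  1868: Tue (+2)  1869: Wed (+1) ✓  1870: Thu (+1)
  1871: Fri (+1)  1872: Sun (+2)  1873: Mon (+1)  1874: Tue (+1)  1875: Wed (+1) ✓
  1876: Fri (+2)  1877: Sat (+1)  1878: Sun (+1)  1879: Mon (+1)
Wednesday years: 1819, 1824, 1830, 1841, 1847, 1852, 1858, 1869, 1875 — 9 in total.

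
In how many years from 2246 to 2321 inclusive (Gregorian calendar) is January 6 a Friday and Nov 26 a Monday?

2

Check each year's weekday for January 6 and Nov 26:
  2246: Tue/Thu  2247: Wed/Fri  2248: Thu/Sun  2249: Sat/Mon  2250: Sun/Tue  2251: Mon/Wed  2252: Tue/Fri  2253: Thu/Sat  2254: Fri/Sun  2255: Sat/Mon  2256: Sun/Wed  2257: Tue/Thu  2258: Wed/Fri  2259: Thu/Sat  …(48 more)…  2308: Mon/Thu  2309: Wed/Fri  2310: Thu/Sat  2311: Fri/Sun  2312: Sat/Tue  2313: Mon/Wed  2314: Tue/Thu  2315: Wed/Fri  2316: Thu/Sun  2317: Sat/Mon  2318: Sun/Tue  2319: Mon/Wed  2320: Tue/Fri  2321: Thu/Sat
Both conditions hold in: 2260, 2288 — 2.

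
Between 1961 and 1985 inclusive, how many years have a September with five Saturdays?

8

September has 30 days; it has five Saturdays when Saturday falls among the first (month-length − 28) days — i.e. when September 1 is one of Saturday/Friday.
September 1 by year: 1961:Fri✓ 1962:Sat✓ 1963:Sun 1964:Tue 1965:Wed 1966:Thu 1967:Fri✓ 1968:Sun 1969:Mon 1970:Tue 1971:Wed 1972:Fri✓ 1973:Sat✓ 1974:Sun 1975:Mon 1976:Wed 1977:Thu 1978:Fri✓ 1979:Sat✓ 1980:Mon 1981:Tue 1982:Wed 1983:Thu 1984:Sat✓ 1985:Sun
Years with five Saturdays: 1961, 1962, 1967, 1972, 1973, 1978, 1979, 1984 → 8.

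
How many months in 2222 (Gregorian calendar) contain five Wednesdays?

4

A month of length L has five Wednesdays iff its first Wednesday is on day ≤ L−28 (so day 1–3 in a 31-day month, 1–2 in a 30-day month, day 1 in a leap February).
Checking each month of 2222: Jan starts Tue (31d) ✓; Feb starts Fri (28d); Mar starts Fri (31d); Apr starts Mon (30d); May starts Wed (31d) ✓; Jun starts Sat (30d); Jul starts Mon (31d) ✓; Aug starts Thu (31d); Sep starts Sun (30d); Oct starts Tue (31d) ✓; Nov starts Fri (30d); Dec starts Sun (31d).
Five-Wednesday months: January, May, July, October → 4.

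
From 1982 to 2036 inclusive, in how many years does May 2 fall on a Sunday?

Track May 2's weekday year by year (advancing +1, or +2 across a Feb 29):
  1982: Sun ✓  1983: Mon (+1)  1984: Wed (+2)  1985: Thu (+1)  1986: Fri (+1)
  1987: Sat (+1)  1988: Mon (+2)  1989: Tue (+1)  1990: Wed (+1)  1991: Thu (+1)
  1992: Sat (+2)  1993: Sun (+1) ✓  1994: Mon (+1)  1995: Tue (+1)  … (27 more years) …
  2023: Tue (+1)  2024: Thu (+2)  2025: Fri (+1)  2026: Sat (+1)  2027: Sun (+1) ✓
  2028: Tue (+2)  2029: Wed (+1)  2030: Thu (+1)  2031: Fri (+1)  2032: Sun (+2) ✓
  2033: Mon (+1)  2034: Tue (+1)  2035: Wed (+1)  2036: Fri (+2)
Sunday years: 1982, 1993, 1999, 2004, 2010, 2021, 2027, 2032 — 8 in total.

8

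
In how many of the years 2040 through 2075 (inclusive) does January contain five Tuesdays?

17

January has 31 days; it has five Tuesdays when Tuesday falls among the first (month-length − 28) days — i.e. when January 1 is one of Tuesday/Monday/Sunday.
January 1 by year: 2040:Sun✓ 2041:Tue✓ 2042:Wed 2043:Thu 2044:Fri 2045:Sun✓ 2046:Mon✓ 2047:Tue✓ 2048:Wed 2049:Fri 2050:Sat 2051:Sun✓ 2052:Mon✓ 2053:Wed 2054:Thu …(6 more)… 2061:Sat 2062:Sun✓ 2063:Mon✓ 2064:Tue✓ 2065:Thu 2066:Fri 2067:Sat 2068:Sun✓ 2069:Tue✓ 2070:Wed 2071:Thu 2072:Fri 2073:Sun✓ 2074:Mon✓ 2075:Tue✓
Years with five Tuesdays: 2040, 2041, 2045, 2046, 2047, 2051, 2052, 2057, 2058, 2062, 2063, 2064, 2068, 2069, 2073, 2074, 2075 → 17.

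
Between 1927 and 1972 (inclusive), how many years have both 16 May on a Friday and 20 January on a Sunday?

Check each year's weekday for 16 May and 20 January:
  1927: Mon/Thu  1928: Wed/Fri  1929: Thu/Sun  1930: Fri/Mon  1931: Sat/Tue  1932: Mon/Wed  1933: Tue/Fri  1934: Wed/Sat  1935: Thu/Sun  1936: Sat/Mon  1937: Sun/Wed  1938: Mon/Thu  1939: Tue/Fri  1940: Thu/Sat  …(18 more)…  1959: Sat/Tue  1960: Mon/Wed  1961: Tue/Fri  1962: Wed/Sat  1963: Thu/Sun  1964: Sat/Mon  1965: Sun/Wed  1966: Mon/Thu  1967: Tue/Fri  1968: Thu/Sat  1969: Fri/Mon  1970: Sat/Tue  1971: Sun/Wed  1972: Tue/Thu
Both conditions hold in: 1952 — 1.

1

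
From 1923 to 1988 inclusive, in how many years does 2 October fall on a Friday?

10

Track 2 October's weekday year by year (advancing +1, or +2 across a Feb 29):
  1923: Tue  1924: Thu (+2)  1925: Fri (+1) ✓  1926: Sat (+1)  1927: Sun (+1)
  1928: Tue (+2)  1929: Wed (+1)  1930: Thu (+1)  1931: Fri (+1) ✓  1932: Sun (+2)
  1933: Mon (+1)  1934: Tue (+1)  1935: Wed (+1)  1936: Fri (+2) ✓  … (38 more years) …
  1975: Thu (+1)  1976: Sat (+2)  1977: Sun (+1)  1978: Mon (+1)  1979: Tue (+1)
  1980: Thu (+2)  1981: Fri (+1) ✓  1982: Sat (+1)  1983: Sun (+1)  1984: Tue (+2)
  1985: Wed (+1)  1986: Thu (+1)  1987: Fri (+1) ✓  1988: Sun (+2)
Friday years: 1925, 1931, 1936, 1942, 1953, 1959, 1964, 1970, 1981, 1987 — 10 in total.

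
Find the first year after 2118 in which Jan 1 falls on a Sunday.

2119

Jan 1 advances by 2 weekdays after a leap year and by 1 after a common year.
2118: Jan 1 is Saturday.
2119: Sunday
2119 begins on a Sunday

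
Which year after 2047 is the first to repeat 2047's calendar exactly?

Two years share a calendar iff Jan 1 falls on the same weekday and both are leap or both are common. 2047: Jan 1 is Tuesday, common year.
2048: Jan 1 Wednesday, leap
2049: Jan 1 Friday, common
2050: Jan 1 Saturday, common
2051: Jan 1 Sunday, common
2052: Jan 1 Monday, leap
2053: Jan 1 Wednesday, common
2054: Jan 1 Thursday, common
2055: Jan 1 Friday, common
2056: Jan 1 Saturday, leap
2057: Jan 1 Monday, common
2058: Jan 1 Tuesday, common
2058 matches on both conditions.

2058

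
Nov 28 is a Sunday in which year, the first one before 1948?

1943

From one year to the next, a fixed date's weekday advances by 1, or by 2 when a Feb 29 lies between the two dates.
1948: November 28 is Sunday.
1947: Friday (−2)
1946: Thursday (−1)
1945: Wednesday (−1)
1944: Tuesday (−1)
1943: Sunday (−2)
Nov 28 falls on a Sunday in 1943.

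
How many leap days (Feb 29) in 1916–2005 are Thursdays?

Leap years in 1916–2005: 23 of them.
Feb 29 weekday advances by 5 (mod 7) from one leap year to the next four years later (or differs when a century non-leap intervenes).
Leap-day weekdays: 1916:Tue 1920:Sun 1924:Fri 1928:Wed 1932:Mon 1936:Sat 1940:Thu✓ 1944:Tue 1948:Sun 1952:Fri 1956:Wed 1960:Mon 1964:Sat 1968:Thu✓ 1972:Tue 1976:Sun 1980:Fri 1984:Wed 1988:Mon 1992:Sat 1996:Thu✓ 2000:Tue 2004:Sun
Thursday: 1940, 1968, 1996 → 3.

3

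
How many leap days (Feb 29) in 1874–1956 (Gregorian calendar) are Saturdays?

3

Leap years in 1874–1956: 20 of them.
Feb 29 weekday advances by 5 (mod 7) from one leap year to the next four years later (or differs when a century non-leap intervenes).
Leap-day weekdays: 1876:Tue 1880:Sun 1884:Fri 1888:Wed 1892:Mon 1896:Sat✓ 1904:Mon 1908:Sat✓ 1912:Thu 1916:Tue 1920:Sun 1924:Fri 1928:Wed 1932:Mon 1936:Sat✓ 1940:Thu 1944:Tue 1948:Sun 1952:Fri 1956:Wed
Saturday: 1896, 1908, 1936 → 3.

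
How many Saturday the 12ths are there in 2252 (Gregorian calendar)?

Check the 12th of each month of 2252: Jan 12: Mon, Feb 12: Thu, Mar 12: Fri, Apr 12: Mon, May 12: Wed, Jun 12: Sat, Jul 12: Mon, Aug 12: Thu, Sep 12: Sun, Oct 12: Tue, Nov 12: Fri, Dec 12: Sun.
Saturday occurs in June — 1 month.

1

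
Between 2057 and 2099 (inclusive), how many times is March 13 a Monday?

Track March 13's weekday year by year (advancing +1, or +2 across a Feb 29):
  2057: Tue  2058: Wed (+1)  2059: Thu (+1)  2060: Sat (+2)  2061: Sun (+1)
  2062: Mon (+1) ✓  2063: Tue (+1)  2064: Thu (+2)  2065: Fri (+1)  2066: Sat (+1)
  2067: Sun (+1)  2068: Tue (+2)  2069: Wed (+1)  2070: Thu (+1)  … (15 more years) …
  2086: Wed (+1)  2087: Thu (+1)  2088: Sat (+2)  2089: Sun (+1)  2090: Mon (+1) ✓
  2091: Tue (+1)  2092: Thu (+2)  2093: Fri (+1)  2094: Sat (+1)  2095: Sun (+1)
  2096: Tue (+2)  2097: Wed (+1)  2098: Thu (+1)  2099: Fri (+1)
Monday years: 2062, 2073, 2079, 2084, 2090 — 5 in total.

5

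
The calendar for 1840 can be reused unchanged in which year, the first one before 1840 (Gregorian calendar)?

Two years share a calendar iff Jan 1 falls on the same weekday and both are leap or both are common. 1840: Jan 1 is Wednesday, leap year.
1839: Jan 1 Tuesday, common
1838: Jan 1 Monday, common
1837: Jan 1 Sunday, common
1836: Jan 1 Friday, leap
1835: Jan 1 Thursday, common
1834: Jan 1 Wednesday, common
1833: Jan 1 Tuesday, common
1832: Jan 1 Sunday, leap
1831: Jan 1 Saturday, common
1830: Jan 1 Friday, common
1829: Jan 1 Thursday, common
1828: Jan 1 Tuesday, leap
1827: Jan 1 Monday, common
1826: Jan 1 Sunday, common
1825: Jan 1 Saturday, common
1824: Jan 1 Thursday, leap
1823: Jan 1 Wednesday, common
1822: Jan 1 Tuesday, common
1821: Jan 1 Monday, common
1820: Jan 1 Saturday, leap
1819: Jan 1 Friday, common
1818: Jan 1 Thursday, common
1817: Jan 1 Wednesday, common
1816: Jan 1 Monday, leap
1815: Jan 1 Sunday, common
1814: Jan 1 Saturday, common
1813: Jan 1 Friday, common
1812: Jan 1 Wednesday, leap
1812 matches on both conditions.

1812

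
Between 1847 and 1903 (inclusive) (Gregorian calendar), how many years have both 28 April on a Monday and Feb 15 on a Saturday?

6

Check each year's weekday for 28 April and Feb 15:
  1847: Wed/Mon  1848: Fri/Tue  1849: Sat/Thu  1850: Sun/Fri  1851: Mon/Sat ✓  1852: Wed/Sun  1853: Thu/Tue  1854: Fri/Wed  1855: Sat/Thu  1856: Mon/Fri  1857: Tue/Sun  1858: Wed/Mon  1859: Thu/Tue  1860: Sat/Wed  …(29 more)…  1890: Mon/Sat ✓  1891: Tue/Sun  1892: Thu/Mon  1893: Fri/Wed  1894: Sat/Thu  1895: Sun/Fri  1896: Tue/Sat  1897: Wed/Mon  1898: Thu/Tue  1899: Fri/Wed  1900: Sat/Thu  1901: Sun/Fri  1902: Mon/Sat ✓  1903: Tue/Sun
Both conditions hold in: 1851, 1862, 1873, 1879, 1890, 1902 — 6.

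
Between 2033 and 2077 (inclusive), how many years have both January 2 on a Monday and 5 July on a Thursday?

2

Check each year's weekday for January 2 and 5 July:
  2033: Sun/Tue  2034: Mon/Wed  2035: Tue/Thu  2036: Wed/Sat  2037: Fri/Sun  2038: Sat/Mon  2039: Sun/Tue  2040: Mon/Thu ✓  2041: Wed/Fri  2042: Thu/Sat  2043: Fri/Sun  2044: Sat/Tue  2045: Mon/Wed  2046: Tue/Thu  …(17 more)…  2064: Wed/Sat  2065: Fri/Sun  2066: Sat/Mon  2067: Sun/Tue  2068: Mon/Thu ✓  2069: Wed/Fri  2070: Thu/Sat  2071: Fri/Sun  2072: Sat/Tue  2073: Mon/Wed  2074: Tue/Thu  2075: Wed/Fri  2076: Thu/Sun  2077: Sat/Mon
Both conditions hold in: 2040, 2068 — 2.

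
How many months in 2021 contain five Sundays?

4

A month of length L has five Sundays iff its first Sunday is on day ≤ L−28 (so day 1–3 in a 31-day month, 1–2 in a 30-day month, day 1 in a leap February).
Checking each month of 2021: Jan starts Fri (31d) ✓; Feb starts Mon (28d); Mar starts Mon (31d); Apr starts Thu (30d); May starts Sat (31d) ✓; Jun starts Tue (30d); Jul starts Thu (31d); Aug starts Sun (31d) ✓; Sep starts Wed (30d); Oct starts Fri (31d) ✓; Nov starts Mon (30d); Dec starts Wed (31d).
Five-Sunday months: January, May, August, October → 4.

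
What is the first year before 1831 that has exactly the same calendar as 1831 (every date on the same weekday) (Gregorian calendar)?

1825

Two years share a calendar iff Jan 1 falls on the same weekday and both are leap or both are common. 1831: Jan 1 is Saturday, common year.
1830: Jan 1 Friday, common
1829: Jan 1 Thursday, common
1828: Jan 1 Tuesday, leap
1827: Jan 1 Monday, common
1826: Jan 1 Sunday, common
1825: Jan 1 Saturday, common
1825 matches on both conditions.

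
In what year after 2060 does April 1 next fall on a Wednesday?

From one year to the next, a fixed date's weekday advances by 1, or by 2 when a Feb 29 lies between the two dates.
2060: April 1 is Thursday.
2061: Friday (+1)
2062: Saturday (+1)
2063: Sunday (+1)
2064: Tuesday (+2)
2065: Wednesday (+1)
April 1 falls on a Wednesday in 2065.

2065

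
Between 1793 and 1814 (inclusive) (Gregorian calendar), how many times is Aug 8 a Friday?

Track Aug 8's weekday year by year (advancing +1, or +2 across a Feb 29):
  1793: Thu  1794: Fri (+1) ✓  1795: Sat (+1)  1796: Mon (+2)  1797: Tue (+1)
  1798: Wed (+1)  1799: Thu (+1)  1800: Fri (+1) ✓  1801: Sat (+1)  1802: Sun (+1)
  1803: Mon (+1)  1804: Wed (+2)  1805: Thu (+1)  1806: Fri (+1) ✓  1807: Sat (+1)
  1808: Mon (+2)  1809: Tue (+1)  1810: Wed (+1)  1811: Thu (+1)  1812: Sat (+2)
  1813: Sun (+1)  1814: Mon (+1)
Friday years: 1794, 1800, 1806 — 3 in total.

3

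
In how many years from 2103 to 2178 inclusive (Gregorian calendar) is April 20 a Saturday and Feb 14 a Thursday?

Check each year's weekday for April 20 and Feb 14:
  2103: Fri/Wed  2104: Sun/Thu  2105: Mon/Sat  2106: Tue/Sun  2107: Wed/Mon  2108: Fri/Tue  2109: Sat/Thu ✓  2110: Sun/Fri  2111: Mon/Sat  2112: Wed/Sun  2113: Thu/Tue  2114: Fri/Wed  2115: Sat/Thu ✓  2116: Mon/Fri  …(48 more)…  2165: Sat/Thu ✓  2166: Sun/Fri  2167: Mon/Sat  2168: Wed/Sun  2169: Thu/Tue  2170: Fri/Wed  2171: Sat/Thu ✓  2172: Mon/Fri  2173: Tue/Sun  2174: Wed/Mon  2175: Thu/Tue  2176: Sat/Wed  2177: Sun/Fri  2178: Mon/Sat
Both conditions hold in: 2109, 2115, 2126, 2137, 2143, 2154, 2165, 2171 — 8.

8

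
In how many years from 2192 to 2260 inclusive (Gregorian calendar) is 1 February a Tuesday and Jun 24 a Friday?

7

Check each year's weekday for 1 February and Jun 24:
  2192: Wed/Sun  2193: Fri/Mon  2194: Sat/Tue  2195: Sun/Wed  2196: Mon/Fri  2197: Wed/Sat  2198: Thu/Sun  2199: Fri/Mon  2200: Sat/Tue  2201: Sun/Wed  2202: Mon/Thu  2203: Tue/Fri ✓  2204: Wed/Sun  2205: Fri/Mon  …(41 more)…  2247: Mon/Thu  2248: Tue/Sat  2249: Thu/Sun  2250: Fri/Mon  2251: Sat/Tue  2252: Sun/Thu  2253: Tue/Fri ✓  2254: Wed/Sat  2255: Thu/Sun  2256: Fri/Tue  2257: Sun/Wed  2258: Mon/Thu  2259: Tue/Fri ✓  2260: Wed/Sun
Both conditions hold in: 2203, 2214, 2225, 2231, 2242, 2253, 2259 — 7.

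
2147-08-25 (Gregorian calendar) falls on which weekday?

January 1, 2147 is a Sunday.
August 25 is day 237 of the year, i.e. 236 days after Jan 1.
236 mod 7 = 5, so advance 5 weekdays from Sunday: Friday.

Friday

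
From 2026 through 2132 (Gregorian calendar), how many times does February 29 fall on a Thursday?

Leap years in 2026–2132: 26 of them.
Feb 29 weekday advances by 5 (mod 7) from one leap year to the next four years later (or differs when a century non-leap intervenes).
Leap-day weekdays: 2028:Tue 2032:Sun 2036:Fri 2040:Wed 2044:Mon 2048:Sat 2052:Thu✓ 2056:Tue 2060:Sun 2064:Fri 2068:Wed 2072:Mon 2076:Sat 2080:Thu✓ 2084:Tue 2088:Sun 2092:Fri 2096:Wed 2104:Fri 2108:Wed 2112:Mon 2116:Sat 2120:Thu✓ 2124:Tue 2128:Sun 2132:Fri
Thursday: 2052, 2080, 2120 → 3.

3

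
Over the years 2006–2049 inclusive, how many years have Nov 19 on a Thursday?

7

Track Nov 19's weekday year by year (advancing +1, or +2 across a Feb 29):
  2006: Sun  2007: Mon (+1)  2008: Wed (+2)  2009: Thu (+1) ✓  2010: Fri (+1)
  2011: Sat (+1)  2012: Mon (+2)  2013: Tue (+1)  2014: Wed (+1)  2015: Thu (+1) ✓
  2016: Sat (+2)  2017: Sun (+1)  2018: Mon (+1)  2019: Tue (+1)  … (16 more years) …
  2036: Wed (+2)  2037: Thu (+1) ✓  2038: Fri (+1)  2039: Sat (+1)  2040: Mon (+2)
  2041: Tue (+1)  2042: Wed (+1)  2043: Thu (+1) ✓  2044: Sat (+2)  2045: Sun (+1)
  2046: Mon (+1)  2047: Tue (+1)  2048: Thu (+2) ✓  2049: Fri (+1)
Thursday years: 2009, 2015, 2020, 2026, 2037, 2043, 2048 — 7 in total.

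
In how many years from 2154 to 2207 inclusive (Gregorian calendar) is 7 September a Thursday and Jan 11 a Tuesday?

Check each year's weekday for 7 September and Jan 11:
  2154: Sat/Fri  2155: Sun/Sat  2156: Tue/Sun  2157: Wed/Tue  2158: Thu/Wed  2159: Fri/Thu  2160: Sun/Fri  2161: Mon/Sun  2162: Tue/Mon  2163: Wed/Tue  2164: Fri/Wed  2165: Sat/Fri  2166: Sun/Sat  2167: Mon/Sun  …(26 more)…  2194: Sun/Sat  2195: Mon/Sun  2196: Wed/Mon  2197: Thu/Wed  2198: Fri/Thu  2199: Sat/Fri  2200: Sun/Sat  2201: Mon/Sun  2202: Tue/Mon  2203: Wed/Tue  2204: Fri/Wed  2205: Sat/Fri  2206: Sun/Sat  2207: Mon/Sun
Both conditions hold in: 2180 — 1.

1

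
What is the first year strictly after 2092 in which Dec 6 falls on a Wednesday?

2102

From one year to the next, a fixed date's weekday advances by 1, or by 2 when a Feb 29 lies between the two dates.
2092: December 6 is Saturday.
2093: Sunday (+1)
2094: Monday (+1)
2095: Tuesday (+1)
2096: Thursday (+2)
2097: Friday (+1)
2098: Saturday (+1)
2099: Sunday (+1)
2100: Monday (+1)
2101: Tuesday (+1)
2102: Wednesday (+1)
Dec 6 falls on a Wednesday in 2102.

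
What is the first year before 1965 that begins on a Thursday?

Jan 1 advances by 2 weekdays after a leap year and by 1 after a common year.
1965: Jan 1 is Friday.
1964: Wednesday (leap)
1963: Tuesday
1962: Monday
1961: Sunday
1960: Friday (leap)
1959: Thursday
1959 begins on a Thursday

1959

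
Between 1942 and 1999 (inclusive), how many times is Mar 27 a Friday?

Track Mar 27's weekday year by year (advancing +1, or +2 across a Feb 29):
  1942: Fri ✓  1943: Sat (+1)  1944: Mon (+2)  1945: Tue (+1)  1946: Wed (+1)
  1947: Thu (+1)  1948: Sat (+2)  1949: Sun (+1)  1950: Mon (+1)  1951: Tue (+1)
  1952: Thu (+2)  1953: Fri (+1) ✓  1954: Sat (+1)  1955: Sun (+1)  … (30 more years) …
  1986: Thu (+1)  1987: Fri (+1) ✓  1988: Sun (+2)  1989: Mon (+1)  1990: Tue (+1)
  1991: Wed (+1)  1992: Fri (+2) ✓  1993: Sat (+1)  1994: Sun (+1)  1995: Mon (+1)
  1996: Wed (+2)  1997: Thu (+1)  1998: Fri (+1) ✓  1999: Sat (+1)
Friday years: 1942, 1953, 1959, 1964, 1970, 1981, 1987, 1992, 1998 — 9 in total.

9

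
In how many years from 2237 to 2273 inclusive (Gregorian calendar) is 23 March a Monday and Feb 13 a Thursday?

Check each year's weekday for 23 March and Feb 13:
  2237: Thu/Mon  2238: Fri/Tue  2239: Sat/Wed  2240: Mon/Thu ✓  2241: Tue/Sat  2242: Wed/Sun  2243: Thu/Mon  2244: Sat/Tue  2245: Sun/Thu  2246: Mon/Fri  2247: Tue/Sat  2248: Thu/Sun  2249: Fri/Tue  2250: Sat/Wed  …(9 more)…  2260: Fri/Mon  2261: Sat/Wed  2262: Sun/Thu  2263: Mon/Fri  2264: Wed/Sat  2265: Thu/Mon  2266: Fri/Tue  2267: Sat/Wed  2268: Mon/Thu ✓  2269: Tue/Sat  2270: Wed/Sun  2271: Thu/Mon  2272: Sat/Tue  2273: Sun/Thu
Both conditions hold in: 2240, 2268 — 2.

2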